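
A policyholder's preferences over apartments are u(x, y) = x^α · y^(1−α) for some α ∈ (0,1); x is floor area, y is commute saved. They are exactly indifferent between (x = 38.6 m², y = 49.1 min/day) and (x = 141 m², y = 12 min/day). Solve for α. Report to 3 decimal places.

The Cobb–Douglas utilities coincide, so 38.6^α·49.1^(1−α) = 141^α·12^(1−α).
Rearrange to (38.6/141)^α = (12/49.1)^(1−α) and take logs: α·-1.295508 = (1−α)·-1.408952.
Thus α·(-2.704460) = -1.408952, so α = -1.408952/-2.704460 ≈ 0.521.

α ≈ 0.521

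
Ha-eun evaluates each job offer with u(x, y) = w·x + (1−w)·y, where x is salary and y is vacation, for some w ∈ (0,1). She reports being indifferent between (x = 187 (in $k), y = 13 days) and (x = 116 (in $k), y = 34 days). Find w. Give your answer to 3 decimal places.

Indifference: w·187 + (1−w)·13 = w·116 + (1−w)·34.
Collecting terms: w·71 = (1−w)·21.
The marginal rate of substitution is 21/71, so w = 21/(71+21) = 0.228.

w = 0.228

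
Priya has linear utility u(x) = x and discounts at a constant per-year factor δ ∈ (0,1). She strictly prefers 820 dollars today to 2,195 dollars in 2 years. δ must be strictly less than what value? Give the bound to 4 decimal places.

The preference means 820 > δ^2·2195.
Hence δ^2 < 820/2195 = 0.37358, and x ↦ x^(1/2) is increasing on (0,∞).
δ < 0.37358^(1/2) = 0.6112.

δ < 0.6112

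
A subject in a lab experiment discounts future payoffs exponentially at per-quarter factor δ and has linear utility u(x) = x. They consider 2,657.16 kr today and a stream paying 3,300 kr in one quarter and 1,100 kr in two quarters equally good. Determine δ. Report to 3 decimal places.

The stream is worth 3300δ + 1100δ² today, so 3300δ + 1100δ² = 2657.16.
So 1100δ² + 3300δ − 2657.16 = 0.
By the quadratic formula (taking the positive root), δ = (−3300 + √22581504.00) / 2200 ≈ 0.660.

δ ≈ 0.660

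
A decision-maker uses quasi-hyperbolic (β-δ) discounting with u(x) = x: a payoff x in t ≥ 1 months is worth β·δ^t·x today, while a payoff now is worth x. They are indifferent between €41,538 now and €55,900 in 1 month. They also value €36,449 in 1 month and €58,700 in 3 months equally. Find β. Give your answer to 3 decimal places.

Both payoffs in the second observation are in the future, so β drops out: δ^1·36449 = δ^3·58700 ⇒ δ^2 = 36449/58700 = 0.62094, so δ = 0.78800.
Substituting δ into 41538 = β·δ·55900: β = 41538/(44048.951) ≈ 0.943.

β ≈ 0.943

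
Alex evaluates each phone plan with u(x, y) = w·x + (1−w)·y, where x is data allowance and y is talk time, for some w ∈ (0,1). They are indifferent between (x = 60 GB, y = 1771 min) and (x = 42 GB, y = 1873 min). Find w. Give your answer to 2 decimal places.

Indifference: w·60 + (1−w)·1771 = w·42 + (1−w)·1873.
Collecting terms: w·18 = (1−w)·102.
The marginal rate of substitution is 102/18, so w = 102/(18+102) = 0.85.

w = 0.85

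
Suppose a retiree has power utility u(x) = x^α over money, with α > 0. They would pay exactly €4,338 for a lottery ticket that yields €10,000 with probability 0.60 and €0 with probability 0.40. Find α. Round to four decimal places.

Since u(0) = 0, the lottery's EU is 0.60·10000^α.
Indifference: 4338^α = 0.60·10000^α, so (4338/10000)^α = 0.60.
α = ln(0.60) / ln(4338/10000) = -0.5108256/-0.8351717 ≈ 0.6116.

α ≈ 0.6116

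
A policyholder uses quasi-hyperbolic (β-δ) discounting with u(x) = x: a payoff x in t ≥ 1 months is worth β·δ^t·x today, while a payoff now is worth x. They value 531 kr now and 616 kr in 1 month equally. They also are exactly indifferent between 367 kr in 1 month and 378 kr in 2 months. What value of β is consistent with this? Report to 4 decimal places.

β ≈ 0.8878

The second indifference involves only future payoffs, so β cancels: β·δ^1·367 = β·δ^2·378, giving δ = 367/378 = 0.97090.
Now use the now-vs-future pair: 531 = β·δ·616 gives β = 531/(0.97090·616) ≈ 0.8878.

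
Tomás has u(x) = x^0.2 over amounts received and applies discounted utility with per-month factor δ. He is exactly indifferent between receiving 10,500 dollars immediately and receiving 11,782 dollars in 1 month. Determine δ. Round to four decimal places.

The payoff in 1 month is discounted by δ, so u(10500) = δ·u(11782) and δ = u(10500)/u(11782).
Since u(x) = x^0.2, δ = (10500/11782)^0.2 = 0.89119^0.2 = 0.97722.

δ ≈ 0.9772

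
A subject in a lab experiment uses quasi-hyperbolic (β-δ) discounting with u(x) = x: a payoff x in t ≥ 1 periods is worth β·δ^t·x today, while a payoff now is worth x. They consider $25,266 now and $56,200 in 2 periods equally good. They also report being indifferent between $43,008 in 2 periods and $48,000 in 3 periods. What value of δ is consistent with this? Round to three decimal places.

δ ≈ 0.896

From the later pair, β·δ^2·43008 = β·δ^3·48000; dividing through, δ = 43008/48000 = 0.89600.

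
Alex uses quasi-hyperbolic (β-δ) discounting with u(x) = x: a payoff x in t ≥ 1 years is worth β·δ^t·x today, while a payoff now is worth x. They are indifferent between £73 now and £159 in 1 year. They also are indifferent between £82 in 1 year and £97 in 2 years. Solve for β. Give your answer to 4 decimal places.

β ≈ 0.5431

The second indifference involves only future payoffs, so β cancels: β·δ^1·82 = β·δ^2·97, giving δ = 82/97 = 0.84536.
The first indifference: 73 = β·δ·159, so β = 73/(δ·159) = 73/(0.84536·159) ≈ 0.5431.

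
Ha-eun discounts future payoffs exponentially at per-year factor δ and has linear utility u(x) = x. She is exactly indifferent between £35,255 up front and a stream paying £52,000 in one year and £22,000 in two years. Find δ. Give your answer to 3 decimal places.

The stream is worth 52000δ + 22000δ² today, so 52000δ + 22000δ² = 35255.
Rearranged: 22000δ² + 52000δ − 35255 = 0.
δ = (−52000 + √(52000² + 4·22000·35255)) / (2·22000) = (−52000 + √5806440000.00) / 44000 ≈ 0.550.

δ ≈ 0.550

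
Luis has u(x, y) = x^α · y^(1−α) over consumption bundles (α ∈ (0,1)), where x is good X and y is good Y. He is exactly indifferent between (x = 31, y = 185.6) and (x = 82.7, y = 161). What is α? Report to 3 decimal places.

α ≈ 0.127

Indifference: 31^α · 185.6^(1−α) = 82.7^α · 161^(1−α).
Taking logs: α·ln 31 + (1−α)·ln 185.6 = α·ln 82.7 + (1−α)·ln 161, i.e. α·-0.981232 = (1−α)·-0.142189.
Thus α·(-1.123421) = -0.142189, so α = -0.142189/-1.123421 ≈ 0.127.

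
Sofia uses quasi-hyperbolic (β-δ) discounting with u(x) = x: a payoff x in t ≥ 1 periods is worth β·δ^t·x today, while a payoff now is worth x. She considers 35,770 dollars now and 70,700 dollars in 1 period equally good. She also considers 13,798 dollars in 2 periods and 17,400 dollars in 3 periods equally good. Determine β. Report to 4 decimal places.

Both payoffs in the second observation are in the future, so β drops out: δ^2·13798 = δ^3·17400 ⇒ δ = 13798/17400 = 0.79299.
Substituting δ into 35770 = β·δ·70700: β = 35770/(56064.287) ≈ 0.6380.

β ≈ 0.6380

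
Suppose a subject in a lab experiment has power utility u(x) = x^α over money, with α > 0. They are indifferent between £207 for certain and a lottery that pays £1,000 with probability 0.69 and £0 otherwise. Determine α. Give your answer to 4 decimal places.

α ≈ 0.2356

The lottery's expected utility is 0.69·u(1000) + 0.31·u(0) = 0.69·1000^α (since u(0) = 0 for α > 0).
Setting u(207) equal to that: 207^α = 0.69·1000^α ⇒ (207/1000)^α = 0.69.
Take logs: α = ln 0.69 / ln(207/1000) ≈ 0.235591.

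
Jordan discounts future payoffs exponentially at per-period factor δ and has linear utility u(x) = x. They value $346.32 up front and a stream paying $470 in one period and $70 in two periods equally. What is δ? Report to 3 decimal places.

Present value of the stream is 470·δ + 70·δ². Indifference gives 470δ + 70δ² = 346.32.
That is, 70δ² + 470δ − 346.32 = 0, a quadratic in δ.
The positive root is δ = [−470 + √(470² + 4·70·346.32)] / (2·70) = (−470 + 563.799)/140 ≈ 0.670.

δ ≈ 0.670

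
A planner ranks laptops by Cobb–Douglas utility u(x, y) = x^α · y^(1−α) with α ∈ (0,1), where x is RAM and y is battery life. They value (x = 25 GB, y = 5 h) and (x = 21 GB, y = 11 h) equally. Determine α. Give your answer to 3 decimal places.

The Cobb–Douglas utilities coincide, so 25^α·5^(1−α) = 21^α·11^(1−α).
(25/21)^α = (11/5)^(1−α); take logs: α·ln(25/21) = (1−α)·ln(11/5), i.e. α·0.174353 = (1−α)·0.788457.
With A = 0.174353 and B = 0.788457: α·A = (1−α)·B, so α = B/(A+B) = 0.788457/0.962810 ≈ 0.819.

α ≈ 0.819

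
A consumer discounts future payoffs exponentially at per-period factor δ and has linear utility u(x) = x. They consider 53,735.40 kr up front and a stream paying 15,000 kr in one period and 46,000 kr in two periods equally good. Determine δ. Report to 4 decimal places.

δ ≈ 0.9300

Equating present values: 53735.40 = 15000δ + 46000δ².
So 46000δ² + 15000δ − 53735.40 = 0.
By the quadratic formula (taking the positive root), δ = (−15000 + √10112313600.00) / 92000 ≈ 0.9300.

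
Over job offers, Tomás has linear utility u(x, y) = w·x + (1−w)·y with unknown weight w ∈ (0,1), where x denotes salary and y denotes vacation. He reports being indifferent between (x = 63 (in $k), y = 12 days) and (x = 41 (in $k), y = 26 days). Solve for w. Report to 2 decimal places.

u(63,12) = u(41,26) means w·63 + (1−w)·12 = w·41 + (1−w)·26.
w·(63−41) = (1−w)·(26−12), i.e. w·22 = (1−w)·14.
So w/(1−w) = 14/22 = 0.6364, giving w = 14/(22+14) = 0.39.

w = 0.39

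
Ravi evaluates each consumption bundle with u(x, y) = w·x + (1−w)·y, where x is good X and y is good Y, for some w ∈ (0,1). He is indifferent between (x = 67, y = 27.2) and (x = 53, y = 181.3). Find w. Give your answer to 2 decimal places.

u(67,27.2) = u(53,181.3) means w·67 + (1−w)·27.2 = w·53 + (1−w)·181.3.
w·(67−53) = (1−w)·(181.3−27.2), i.e. w·14 = (1−w)·154.1.
Hence w = 154.1/(14+154.1) = 154.1/168.1 = 0.92.

w = 0.92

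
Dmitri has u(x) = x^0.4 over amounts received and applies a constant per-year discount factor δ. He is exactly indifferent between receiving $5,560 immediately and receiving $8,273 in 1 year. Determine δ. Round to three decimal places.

δ ≈ 0.853

The payoff in 1 year is discounted by δ, so u(5560) = δ·u(8273) and δ = u(5560)/u(8273).
With u(x) = x^0.4: δ = 5560^0.4/8273^0.4 = (5560/8273)^0.4 = 0.85303.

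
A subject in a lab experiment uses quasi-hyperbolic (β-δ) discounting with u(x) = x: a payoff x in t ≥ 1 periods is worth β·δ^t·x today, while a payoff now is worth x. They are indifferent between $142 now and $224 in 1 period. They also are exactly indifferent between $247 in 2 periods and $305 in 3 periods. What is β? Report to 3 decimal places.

β ≈ 0.783

From the later pair, β·δ^2·247 = β·δ^3·305; dividing through, δ = 247/305 = 0.80984.
Substituting δ into 142 = β·δ·224: β = 142/(181.403) ≈ 0.783.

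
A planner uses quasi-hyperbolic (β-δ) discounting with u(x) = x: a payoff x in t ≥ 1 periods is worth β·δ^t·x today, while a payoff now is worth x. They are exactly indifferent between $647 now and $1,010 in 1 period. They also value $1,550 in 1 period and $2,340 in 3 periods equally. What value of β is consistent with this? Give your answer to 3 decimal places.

The second indifference involves only future payoffs, so β cancels: β·δ^1·1550 = β·δ^3·2340, giving δ^2 = 1550/2340 = 0.66239, so δ = 0.81388.
Now use the now-vs-future pair: 647 = β·δ·1010 gives β = 647/(0.81388·1010) ≈ 0.787.

β ≈ 0.787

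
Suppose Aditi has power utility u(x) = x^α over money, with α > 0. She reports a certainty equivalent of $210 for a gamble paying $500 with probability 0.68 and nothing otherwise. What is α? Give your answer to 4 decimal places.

Since u(0) = 0, the lottery's EU is 0.68·500^α.
Indifference: 210^α = 0.68·500^α, so (210/500)^α = 0.68.
Take logs: α = ln 0.68 / ln(210/500) ≈ 0.444567.

α ≈ 0.4446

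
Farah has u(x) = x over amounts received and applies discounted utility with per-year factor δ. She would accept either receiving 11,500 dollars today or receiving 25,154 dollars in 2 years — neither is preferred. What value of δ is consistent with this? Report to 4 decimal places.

The payoff in 2 years is discounted by δ^2, so u(11500) = δ^2·u(25154) and δ^2 = u(11500)/u(25154).
With u(x) = x: δ^2 = 11500/25154 = 0.45718.
Hence δ = (0.45718)^(1/2) = 0.676154.

δ ≈ 0.6762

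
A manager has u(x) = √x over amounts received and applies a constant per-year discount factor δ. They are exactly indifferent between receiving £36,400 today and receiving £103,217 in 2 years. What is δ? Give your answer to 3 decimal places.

δ ≈ 0.771

The payoff in 2 years is discounted by δ^2, so u(36400) = δ^2·u(103217) and δ^2 = u(36400)/u(103217).
With u(x) = √x: δ^2 = √36400/√103217 = √(36400/103217) = 0.59385.
So δ = 0.59385^(1/2) ≈ 0.771.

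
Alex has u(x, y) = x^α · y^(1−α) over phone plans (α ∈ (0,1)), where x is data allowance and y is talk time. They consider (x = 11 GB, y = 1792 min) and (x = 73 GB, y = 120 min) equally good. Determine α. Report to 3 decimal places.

Indifference: 11^α · 1792^(1−α) = 73^α · 120^(1−α).
Taking logs: α·ln 11 + (1−α)·ln 1792 = α·ln 73 + (1−α)·ln 120, i.e. α·-1.892564 = (1−α)·-2.703596.
With A = -1.892564 and B = -2.703596: α·A = (1−α)·B, so α = B/(A+B) = -2.703596/-4.596160 ≈ 0.588.

α ≈ 0.588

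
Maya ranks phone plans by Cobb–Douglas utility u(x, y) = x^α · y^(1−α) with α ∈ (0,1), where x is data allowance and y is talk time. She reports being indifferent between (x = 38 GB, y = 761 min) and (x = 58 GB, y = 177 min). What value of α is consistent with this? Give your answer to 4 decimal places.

Set the two utilities equal: 38^α·761^(1−α) = 58^α·177^(1−α).
Rearrange to (38/58)^α = (177/761)^(1−α) and take logs: α·-0.4228569 = (1−α)·-1.4584836.
So α/(1−α) = (-1.4584836)/(-0.4228569) = 3.4491186, and α = 3.4491186/4.4491186 ≈ 0.7752.

α ≈ 0.7752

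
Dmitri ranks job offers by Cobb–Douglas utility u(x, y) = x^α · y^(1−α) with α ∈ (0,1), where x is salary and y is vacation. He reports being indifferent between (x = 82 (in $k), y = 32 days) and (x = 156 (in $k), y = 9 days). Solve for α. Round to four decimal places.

α ≈ 0.6636

The Cobb–Douglas utilities coincide, so 82^α·32^(1−α) = 156^α·9^(1−α).
Taking logs: α·ln 82 + (1−α)·ln 32 = α·ln 156 + (1−α)·ln 9, i.e. α·-0.6431368 = (1−α)·-1.2685113.
With A = -0.6431368 and B = -1.2685113: α·A = (1−α)·B, so α = B/(A+B) = -1.2685113/-1.9116481 ≈ 0.6636.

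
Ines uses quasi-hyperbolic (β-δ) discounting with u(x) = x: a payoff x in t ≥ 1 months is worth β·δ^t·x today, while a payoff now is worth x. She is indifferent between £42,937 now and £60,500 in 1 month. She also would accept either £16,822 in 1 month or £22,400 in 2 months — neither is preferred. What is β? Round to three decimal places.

Both payoffs in the second observation are in the future, so β drops out: δ^1·16822 = δ^2·22400 ⇒ δ = 16822/22400 = 0.75098.
Now use the now-vs-future pair: 42937 = β·δ·60500 gives β = 42937/(0.75098·60500) ≈ 0.945.

β ≈ 0.945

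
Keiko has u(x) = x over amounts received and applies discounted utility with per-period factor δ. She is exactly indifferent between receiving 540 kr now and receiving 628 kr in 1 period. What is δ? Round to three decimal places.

Indifference means u(540) = δ · u(628), so δ = u(540)/u(628).
With u(x) = x: δ = 540/628 = 0.85987.

δ ≈ 0.860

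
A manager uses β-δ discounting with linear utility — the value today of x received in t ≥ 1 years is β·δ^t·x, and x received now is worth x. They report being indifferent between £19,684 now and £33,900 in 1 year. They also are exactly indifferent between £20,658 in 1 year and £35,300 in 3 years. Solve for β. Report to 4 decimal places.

From the later pair, β·δ^1·20658 = β·δ^3·35300; dividing through, δ^2 = 20658/35300 = 0.58521, so δ = 0.76499.
Now use the now-vs-future pair: 19684 = β·δ·33900 gives β = 19684/(0.76499·33900) ≈ 0.7590.

β ≈ 0.7590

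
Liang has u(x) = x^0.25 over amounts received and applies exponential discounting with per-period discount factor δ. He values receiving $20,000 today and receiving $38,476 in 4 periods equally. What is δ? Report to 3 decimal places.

Equating discounted utilities: u(20000) = δ^4·u(38476) ⇒ δ^4 = u(20000)/u(38476).
Since u(x) = x^0.25, δ^4 = (20000/38476)^0.25 = 0.51980^0.25 = 0.84910.
So δ = 0.84910^(1/4) ≈ 0.960.

δ ≈ 0.960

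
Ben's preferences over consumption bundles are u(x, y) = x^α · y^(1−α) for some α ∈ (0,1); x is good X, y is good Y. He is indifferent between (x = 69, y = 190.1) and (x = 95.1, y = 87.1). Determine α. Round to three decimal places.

α ≈ 0.709

The Cobb–Douglas utilities coincide, so 69^α·190.1^(1−α) = 95.1^α·87.1^(1−α).
(69/95.1)^α = (87.1/190.1)^(1−α); take logs: α·ln(69/95.1) = (1−α)·ln(87.1/190.1), i.e. α·-0.320822 = (1−α)·-0.780493.
So α/(1−α) = (-0.780493)/(-0.320822) = 2.432791, and α = 2.432791/3.432791 ≈ 0.709.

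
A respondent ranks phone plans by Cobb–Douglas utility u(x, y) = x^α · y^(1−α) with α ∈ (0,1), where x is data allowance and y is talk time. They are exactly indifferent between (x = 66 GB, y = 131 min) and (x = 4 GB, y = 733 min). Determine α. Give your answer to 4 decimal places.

α ≈ 0.3805

Indifference: 66^α · 131^(1−α) = 4^α · 733^(1−α).
(66/4)^α = (733/131)^(1−α); take logs: α·ln(66/4) = (1−α)·ln(733/131), i.e. α·2.8033604 = (1−α)·1.7219484.
So α/(1−α) = (1.7219484)/(2.8033604) = 0.6142444, and α = 0.6142444/1.6142444 ≈ 0.3805.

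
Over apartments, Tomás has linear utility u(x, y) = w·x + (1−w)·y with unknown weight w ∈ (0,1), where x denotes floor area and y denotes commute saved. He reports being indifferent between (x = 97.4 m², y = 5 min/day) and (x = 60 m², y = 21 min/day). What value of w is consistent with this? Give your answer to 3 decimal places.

w = 0.300

Equating utilities: w·97.4 + (1−w)·5 = w·60 + (1−w)·21.
w·(97.4−60) = (1−w)·(21−5), i.e. w·37.4 = (1−w)·16.
Hence w = 16/(37.4+16) = 16/53.4 = 0.300.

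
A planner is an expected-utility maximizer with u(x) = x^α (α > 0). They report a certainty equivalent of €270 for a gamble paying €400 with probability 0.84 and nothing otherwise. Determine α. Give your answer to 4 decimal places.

α ≈ 0.4436

EU(lottery) = 0.84·400^α + 0.16·0 = 0.84·400^α.
Equating: 270^α = 0.84·400^α, i.e. 0.6750^α = 0.84.
Take logs: α = ln 0.84 / ln(270/400) ≈ 0.443599.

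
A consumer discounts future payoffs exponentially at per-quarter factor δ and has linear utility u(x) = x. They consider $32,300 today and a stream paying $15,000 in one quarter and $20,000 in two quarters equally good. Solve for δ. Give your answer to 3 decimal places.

The stream is worth 15000δ + 20000δ² today, so 15000δ + 20000δ² = 32300.
So 20000δ² + 15000δ − 32300 = 0.
δ = (−15000 + √(15000² + 4·20000·32300)) / (2·20000) = (−15000 + √2809000000.00) / 40000 ≈ 0.950.

δ ≈ 0.950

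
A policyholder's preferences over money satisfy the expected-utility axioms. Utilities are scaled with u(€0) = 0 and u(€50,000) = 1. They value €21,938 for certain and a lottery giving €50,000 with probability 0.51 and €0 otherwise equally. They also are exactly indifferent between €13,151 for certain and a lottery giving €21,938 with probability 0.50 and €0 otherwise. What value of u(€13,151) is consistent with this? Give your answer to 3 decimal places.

From the first indifference, u(€21,938) = 0.51·u(€50,000) + 0.49·u(€0) = 0.51·1 + 0.49·0 = 0.51.
Then u(€13,151) = 0.50·u(€21,938) + 0.50·u(€0) = 0.50·0.51 + 0.50·0.00 = 0.2550.

0.255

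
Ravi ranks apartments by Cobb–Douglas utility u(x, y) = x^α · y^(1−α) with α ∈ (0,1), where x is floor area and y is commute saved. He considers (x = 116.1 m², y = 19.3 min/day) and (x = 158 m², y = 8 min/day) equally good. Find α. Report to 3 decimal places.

α ≈ 0.741

The Cobb–Douglas utilities coincide, so 116.1^α·19.3^(1−α) = 158^α·8^(1−α).
Rearrange to (116.1/158)^α = (8/19.3)^(1−α) and take logs: α·-0.308143 = (1−α)·-0.880664.
Thus α·(-1.188807) = -0.880664, so α = -0.880664/-1.188807 ≈ 0.741.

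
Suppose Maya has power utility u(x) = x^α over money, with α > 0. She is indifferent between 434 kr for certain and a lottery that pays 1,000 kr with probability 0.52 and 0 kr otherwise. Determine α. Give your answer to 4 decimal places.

α ≈ 0.7834

Since u(0) = 0, the lottery's EU is 0.52·1000^α.
Setting u(434) equal to that: 434^α = 0.52·1000^α ⇒ (434/1000)^α = 0.52.
α = ln(0.52) / ln(434/1000) = -0.6539265/-0.8347107 ≈ 0.7834.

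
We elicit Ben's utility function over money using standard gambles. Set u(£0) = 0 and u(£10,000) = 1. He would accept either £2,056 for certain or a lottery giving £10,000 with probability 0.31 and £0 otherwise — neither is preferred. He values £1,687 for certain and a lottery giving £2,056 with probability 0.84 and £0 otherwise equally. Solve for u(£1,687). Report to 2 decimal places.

0.26

The first gamble pins u(£2,056): it must equal 0.31·1 + 0.69·0 = 0.31.
The second indifference gives u(£1,687) = 0.84·u(£2,056) + 0.16·u(£0) = 0.84·0.31 + 0.16·0.00 = 0.2604.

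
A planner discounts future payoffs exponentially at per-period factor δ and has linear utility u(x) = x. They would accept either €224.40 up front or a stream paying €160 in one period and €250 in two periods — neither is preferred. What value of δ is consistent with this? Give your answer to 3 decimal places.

δ ≈ 0.680

The stream is worth 160δ + 250δ² today, so 160δ + 250δ² = 224.40.
Rearranged: 250δ² + 160δ − 224.40 = 0.
By the quadratic formula (taking the positive root), δ = (−160 + √250000.00) / 500 ≈ 0.680.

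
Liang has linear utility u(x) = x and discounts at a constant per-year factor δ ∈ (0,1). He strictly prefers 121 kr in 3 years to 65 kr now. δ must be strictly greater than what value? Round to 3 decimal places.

δ > 0.813

Under u(x) = x this choice says 65 < δ^3·121.
Hence δ^3 > 65/121 = 0.53719, and x ↦ x^(1/3) is increasing on (0,∞).
δ > 0.53719^(1/3) = 0.813.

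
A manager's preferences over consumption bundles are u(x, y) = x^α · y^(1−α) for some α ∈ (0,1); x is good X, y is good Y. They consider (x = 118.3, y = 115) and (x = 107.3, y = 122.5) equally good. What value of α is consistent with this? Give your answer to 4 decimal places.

The Cobb–Douglas utilities coincide, so 118.3^α·115^(1−α) = 107.3^α·122.5^(1−α).
Rearrange to (118.3/107.3)^α = (122.5/115)^(1−α) and take logs: α·0.0975951 = (1−α)·0.0631789.
So α/(1−α) = (0.0631789)/(0.0975951) = 0.6473573, and α = 0.6473573/1.6473573 ≈ 0.3930.

α ≈ 0.3930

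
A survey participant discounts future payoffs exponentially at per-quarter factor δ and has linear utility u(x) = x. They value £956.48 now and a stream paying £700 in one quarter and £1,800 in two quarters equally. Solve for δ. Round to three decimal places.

δ ≈ 0.560

The stream is worth 700δ + 1800δ² today, so 700δ + 1800δ² = 956.48.
Rearranged: 1800δ² + 700δ − 956.48 = 0.
By the quadratic formula (taking the positive root), δ = (−700 + √7376656.00) / 3600 ≈ 0.560.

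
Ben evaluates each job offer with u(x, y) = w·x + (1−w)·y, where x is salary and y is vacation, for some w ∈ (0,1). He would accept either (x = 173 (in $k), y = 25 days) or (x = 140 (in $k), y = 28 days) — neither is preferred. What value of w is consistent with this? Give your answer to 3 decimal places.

w = 0.083

Indifference: w·173 + (1−w)·25 = w·140 + (1−w)·28.
Rearranging, 33·w − 3·(1−w) = 0.
The marginal rate of substitution is 3/33, so w = 3/(33+3) = 0.083.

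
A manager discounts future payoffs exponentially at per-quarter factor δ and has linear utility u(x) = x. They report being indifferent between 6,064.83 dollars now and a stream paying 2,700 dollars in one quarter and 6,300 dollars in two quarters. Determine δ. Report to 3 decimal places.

The stream is worth 2700δ + 6300δ² today, so 2700δ + 6300δ² = 6064.83.
So 6300δ² + 2700δ − 6064.83 = 0.
By the quadratic formula (taking the positive root), δ = (−2700 + √160123716.00) / 12600 ≈ 0.790.

δ ≈ 0.790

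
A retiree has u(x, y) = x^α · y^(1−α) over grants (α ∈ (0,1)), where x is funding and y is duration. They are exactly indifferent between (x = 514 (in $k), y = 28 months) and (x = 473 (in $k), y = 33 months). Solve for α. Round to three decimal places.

The Cobb–Douglas utilities coincide, so 514^α·28^(1−α) = 473^α·33^(1−α).
(514/473)^α = (33/28)^(1−α); take logs: α·ln(514/473) = (1−α)·ln(33/28), i.e. α·0.083128 = (1−α)·0.164303.
With A = 0.083128 and B = 0.164303: α·A = (1−α)·B, so α = B/(A+B) = 0.164303/0.247431 ≈ 0.664.

α ≈ 0.664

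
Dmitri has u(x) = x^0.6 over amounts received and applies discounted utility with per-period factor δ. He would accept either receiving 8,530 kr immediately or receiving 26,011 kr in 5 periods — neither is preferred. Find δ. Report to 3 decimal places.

δ ≈ 0.875

The payoff in 5 periods is discounted by δ^5, so u(8530) = δ^5·u(26011) and δ^5 = u(8530)/u(26011).
Since u(x) = x^0.6, δ^5 = (8530/26011)^0.6 = 0.32794^0.6 = 0.51224.
Taking the 5th root: δ = 0.51224^(1/5) ≈ 0.875.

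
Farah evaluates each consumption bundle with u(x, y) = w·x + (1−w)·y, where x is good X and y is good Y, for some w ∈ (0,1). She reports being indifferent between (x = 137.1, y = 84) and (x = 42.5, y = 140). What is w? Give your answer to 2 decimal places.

u(137.1,84) = u(42.5,140) means w·137.1 + (1−w)·84 = w·42.5 + (1−w)·140.
w·(137.1−42.5) = (1−w)·(140−84), i.e. w·94.6 = (1−w)·56.
So w/(1−w) = 56/94.6 = 0.5920, giving w = 56/(94.6+56) = 0.37.

w = 0.37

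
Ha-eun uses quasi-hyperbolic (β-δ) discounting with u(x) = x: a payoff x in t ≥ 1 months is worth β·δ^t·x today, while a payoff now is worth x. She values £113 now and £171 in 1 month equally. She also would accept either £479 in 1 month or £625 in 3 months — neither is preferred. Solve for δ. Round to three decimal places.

δ ≈ 0.875

The second indifference involves only future payoffs, so β cancels: β·δ^1·479 = β·δ^3·625, giving δ^2 = 479/625 = 0.76640, so δ = 0.87544.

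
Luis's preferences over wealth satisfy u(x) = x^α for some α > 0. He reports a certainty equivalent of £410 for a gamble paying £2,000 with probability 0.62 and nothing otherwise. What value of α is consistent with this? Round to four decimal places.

EU(lottery) = 0.62·2000^α + 0.38·0 = 0.62·2000^α.
Equating: 410^α = 0.62·2000^α, i.e. 0.2050^α = 0.62.
Take logs: α = ln 0.62 / ln(410/2000) ≈ 0.301648.

α ≈ 0.3016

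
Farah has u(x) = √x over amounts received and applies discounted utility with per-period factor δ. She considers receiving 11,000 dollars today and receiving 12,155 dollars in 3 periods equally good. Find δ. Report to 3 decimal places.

δ ≈ 0.983

The payoff in 3 periods is discounted by δ^3, so u(11000) = δ^3·u(12155) and δ^3 = u(11000)/u(12155).
With u(x) = √x: δ^3 = √11000/√12155 = √(11000/12155) = 0.95130.
Taking the cube root: δ = 0.95130^(1/3) ≈ 0.983.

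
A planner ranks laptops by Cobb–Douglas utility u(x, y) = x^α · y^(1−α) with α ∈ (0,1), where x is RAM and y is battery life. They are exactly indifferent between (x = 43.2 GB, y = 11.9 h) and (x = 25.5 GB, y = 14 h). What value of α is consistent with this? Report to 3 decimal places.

α ≈ 0.236

The Cobb–Douglas utilities coincide, so 43.2^α·11.9^(1−α) = 25.5^α·14^(1−α).
Taking logs: α·ln 43.2 + (1−α)·ln 11.9 = α·ln 25.5 + (1−α)·ln 14, i.e. α·0.527162 = (1−α)·0.162519.
Thus α·(0.689681) = 0.162519, so α = 0.162519/0.689681 ≈ 0.236.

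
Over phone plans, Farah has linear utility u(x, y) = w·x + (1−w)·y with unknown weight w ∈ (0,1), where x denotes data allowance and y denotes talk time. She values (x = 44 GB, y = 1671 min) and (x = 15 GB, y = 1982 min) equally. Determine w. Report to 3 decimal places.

Indifference: w·44 + (1−w)·1671 = w·15 + (1−w)·1982.
Rearranging, 29·w − 311·(1−w) = 0.
The marginal rate of substitution is 311/29, so w = 311/(29+311) = 0.915.

w = 0.915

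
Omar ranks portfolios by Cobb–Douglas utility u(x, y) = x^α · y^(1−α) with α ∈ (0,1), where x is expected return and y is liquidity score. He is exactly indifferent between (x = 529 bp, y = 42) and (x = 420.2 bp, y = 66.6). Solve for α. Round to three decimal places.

α ≈ 0.667

The Cobb–Douglas utilities coincide, so 529^α·42^(1−α) = 420.2^α·66.6^(1−α).
(529/420.2)^α = (66.6/42)^(1−α); take logs: α·ln(529/420.2) = (1−α)·ln(66.6/42), i.e. α·0.230258 = (1−α)·0.461035.
So α/(1−α) = (0.461035)/(0.230258) = 2.002254, and α = 2.002254/3.002254 ≈ 0.667.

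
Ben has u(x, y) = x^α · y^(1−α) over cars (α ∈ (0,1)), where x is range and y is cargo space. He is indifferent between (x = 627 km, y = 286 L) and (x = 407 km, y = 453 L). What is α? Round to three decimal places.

Indifference: 627^α · 286^(1−α) = 407^α · 453^(1−α).
Rearrange to (627/407)^α = (453/286)^(1−α) and take logs: α·0.432133 = (1−α)·0.459900.
So α/(1−α) = (0.459900)/(0.432133) = 1.064256, and α = 1.064256/2.064256 ≈ 0.516.

α ≈ 0.516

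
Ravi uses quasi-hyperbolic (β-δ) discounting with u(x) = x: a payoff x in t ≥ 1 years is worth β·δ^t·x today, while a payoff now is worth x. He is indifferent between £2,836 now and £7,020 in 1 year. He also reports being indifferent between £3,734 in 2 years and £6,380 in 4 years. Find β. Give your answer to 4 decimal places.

From the later pair, β·δ^2·3734 = β·δ^4·6380; dividing through, δ^2 = 3734/6380 = 0.58527, so δ = 0.76503.
Now use the now-vs-future pair: 2836 = β·δ·7020 gives β = 2836/(0.76503·7020) ≈ 0.5281.

β ≈ 0.5281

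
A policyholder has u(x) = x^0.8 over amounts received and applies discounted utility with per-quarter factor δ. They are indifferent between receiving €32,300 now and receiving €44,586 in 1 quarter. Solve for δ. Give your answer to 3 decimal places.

Indifference means u(32300) = δ · u(44586), so δ = u(32300)/u(44586).
With u(x) = x^0.8: δ = 32300^0.8/44586^0.8 = (32300/44586)^0.8 = 0.77269.

δ ≈ 0.773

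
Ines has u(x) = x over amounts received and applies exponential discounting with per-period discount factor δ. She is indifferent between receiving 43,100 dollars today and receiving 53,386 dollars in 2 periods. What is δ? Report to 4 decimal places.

Equating discounted utilities: u(43100) = δ^2·u(53386) ⇒ δ^2 = u(43100)/u(53386).
With u(x) = x: δ^2 = 43100/53386 = 0.80733.
Taking the square root: δ = 0.80733^(1/2) ≈ 0.8985.

δ ≈ 0.8985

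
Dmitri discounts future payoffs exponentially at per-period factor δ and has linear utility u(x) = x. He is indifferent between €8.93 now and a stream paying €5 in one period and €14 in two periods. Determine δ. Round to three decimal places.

The stream is worth 5δ + 14δ² today, so 5δ + 14δ² = 8.93.
That is, 14δ² + 5δ − 8.93 = 0, a quadratic in δ.
δ = (−5 + √(5² + 4·14·8.93)) / (2·14) = (−5 + √525.08) / 28 ≈ 0.640.

δ ≈ 0.640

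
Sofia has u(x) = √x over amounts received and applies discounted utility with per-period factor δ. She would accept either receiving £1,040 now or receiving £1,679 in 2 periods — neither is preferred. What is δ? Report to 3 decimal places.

δ ≈ 0.887

Equating discounted utilities: u(1040) = δ^2·u(1679) ⇒ δ^2 = u(1040)/u(1679).
Since u(x) = √x, δ^2 = √(1040/1679) = 0.78703.
Taking the square root: δ = 0.78703^(1/2) ≈ 0.887.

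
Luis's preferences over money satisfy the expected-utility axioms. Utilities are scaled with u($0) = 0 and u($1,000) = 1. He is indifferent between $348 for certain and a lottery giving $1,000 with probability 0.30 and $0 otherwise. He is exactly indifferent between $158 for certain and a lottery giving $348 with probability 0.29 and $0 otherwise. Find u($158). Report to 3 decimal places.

The first gamble pins u($348): it must equal 0.30·1 + 0.70·0 = 0.30.
Chaining: u($158) = 0.29·0.30 + 0.71·0.00 = 0.0870.

0.087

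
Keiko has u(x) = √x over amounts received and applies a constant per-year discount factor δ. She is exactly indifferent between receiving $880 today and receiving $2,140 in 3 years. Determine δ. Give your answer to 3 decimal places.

δ ≈ 0.862

The payoff in 3 years is discounted by δ^3, so u(880) = δ^3·u(2140) and δ^3 = u(880)/u(2140).
Since u(x) = √x, δ^3 = √(880/2140) = 0.64126.
So δ = 0.64126^(1/3) ≈ 0.862.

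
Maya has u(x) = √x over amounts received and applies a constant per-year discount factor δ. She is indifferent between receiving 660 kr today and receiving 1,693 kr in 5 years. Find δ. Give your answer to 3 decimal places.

Equating discounted utilities: u(660) = δ^5·u(1693) ⇒ δ^5 = u(660)/u(1693).
Since u(x) = √x, δ^5 = √(660/1693) = 0.62437.
Hence δ = (0.62437)^(1/5) = 0.91010.

δ ≈ 0.910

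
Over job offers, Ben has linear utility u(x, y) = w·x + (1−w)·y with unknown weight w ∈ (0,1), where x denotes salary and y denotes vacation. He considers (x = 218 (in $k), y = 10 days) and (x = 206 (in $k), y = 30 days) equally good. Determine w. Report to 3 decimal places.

w = 0.625

Indifference: w·218 + (1−w)·10 = w·206 + (1−w)·30.
Collecting terms: w·12 = (1−w)·20.
So w/(1−w) = 20/12 = 1.6667, giving w = 20/(12+20) = 0.625.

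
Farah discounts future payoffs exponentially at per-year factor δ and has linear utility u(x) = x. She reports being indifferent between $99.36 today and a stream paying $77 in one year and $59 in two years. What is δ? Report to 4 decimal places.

Equating present values: 99.36 = 77δ + 59δ².
So 59δ² + 77δ − 99.36 = 0.
By the quadratic formula (taking the positive root), δ = (−77 + √29377.96) / 118 ≈ 0.8000.

δ ≈ 0.8000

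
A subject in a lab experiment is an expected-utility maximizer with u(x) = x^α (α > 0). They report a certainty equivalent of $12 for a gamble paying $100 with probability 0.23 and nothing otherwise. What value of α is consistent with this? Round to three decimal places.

α ≈ 0.693

Since u(0) = 0, the lottery's EU is 0.23·100^α.
Setting u(12) equal to that: 12^α = 0.23·100^α ⇒ (12/100)^α = 0.23.
α = ln(0.23) / ln(12/100) = -1.469676/-2.120264 ≈ 0.693.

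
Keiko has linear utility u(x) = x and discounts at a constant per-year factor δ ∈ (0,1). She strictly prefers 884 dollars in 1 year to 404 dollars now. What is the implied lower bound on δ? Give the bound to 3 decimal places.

δ > 0.457

Under u(x) = x this choice says 404 < δ·884.
So δ > 404/884 = 0.45701.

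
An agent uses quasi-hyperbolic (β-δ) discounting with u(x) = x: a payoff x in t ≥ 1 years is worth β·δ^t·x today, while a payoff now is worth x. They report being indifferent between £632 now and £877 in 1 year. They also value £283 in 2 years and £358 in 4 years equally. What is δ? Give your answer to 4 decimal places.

The second indifference involves only future payoffs, so β cancels: β·δ^2·283 = β·δ^4·358, giving δ^2 = 283/358 = 0.79050, so δ = 0.88910.

δ ≈ 0.8891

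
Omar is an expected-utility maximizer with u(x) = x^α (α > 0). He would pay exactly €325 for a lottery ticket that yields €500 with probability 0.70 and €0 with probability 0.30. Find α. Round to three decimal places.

α ≈ 0.828

EU(lottery) = 0.70·500^α + 0.30·0 = 0.70·500^α.
Indifference: 325^α = 0.70·500^α, so (325/500)^α = 0.70.
Take logs: α = ln 0.70 / ln(325/500) ≈ 0.82797.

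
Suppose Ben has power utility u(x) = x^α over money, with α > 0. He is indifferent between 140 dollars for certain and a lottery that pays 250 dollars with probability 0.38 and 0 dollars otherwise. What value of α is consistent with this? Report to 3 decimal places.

Since u(0) = 0, the lottery's EU is 0.38·250^α.
Setting u(140) equal to that: 140^α = 0.38·250^α ⇒ (140/250)^α = 0.38.
α = ln(0.38) / ln(140/250) = -0.967584/-0.579818 ≈ 1.669.

α ≈ 1.669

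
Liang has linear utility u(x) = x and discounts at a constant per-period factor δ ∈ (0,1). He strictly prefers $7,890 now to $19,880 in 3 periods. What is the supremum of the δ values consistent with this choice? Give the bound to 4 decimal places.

Comparing present values: 7890 > δ^3·19880.
So δ^3 < 7890/19880 = 0.39688; taking the cube root of both positive sides preserves the inequality.
δ < 0.39688^(1/3) = 0.7349.

δ < 0.7349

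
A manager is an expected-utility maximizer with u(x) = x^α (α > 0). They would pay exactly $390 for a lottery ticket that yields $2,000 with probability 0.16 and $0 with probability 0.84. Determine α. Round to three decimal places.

The lottery's expected utility is 0.16·u(2000) + 0.84·u(0) = 0.16·2000^α (since u(0) = 0 for α > 0).
Setting u(390) equal to that: 390^α = 0.16·2000^α ⇒ (390/2000)^α = 0.16.
Taking logs: α·ln(390/2000) = ln(0.16), so α = -1.832581 / -1.634756 ≈ 1.121.

α ≈ 1.121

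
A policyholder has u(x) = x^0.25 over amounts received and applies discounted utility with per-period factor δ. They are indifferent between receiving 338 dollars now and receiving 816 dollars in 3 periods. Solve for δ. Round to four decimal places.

δ ≈ 0.9292

Equating discounted utilities: u(338) = δ^3·u(816) ⇒ δ^3 = u(338)/u(816).
With u(x) = x^0.25: δ^3 = 338^0.25/816^0.25 = (338/816)^0.25 = 0.80224.
Taking the cube root: δ = 0.80224^(1/3) ≈ 0.9292.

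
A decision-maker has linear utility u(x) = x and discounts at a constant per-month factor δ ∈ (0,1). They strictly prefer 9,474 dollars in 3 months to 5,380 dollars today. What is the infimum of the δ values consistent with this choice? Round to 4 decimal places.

The preference means 5380 < δ^3·9474.
So δ^3 > 5380/9474 = 0.56787; taking the cube root of both positive sides preserves the inequality.
δ > 0.56787^(1/3) = 0.8281.

δ > 0.8281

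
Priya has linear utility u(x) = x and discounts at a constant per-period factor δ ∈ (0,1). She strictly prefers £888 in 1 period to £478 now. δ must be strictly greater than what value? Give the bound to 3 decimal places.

δ > 0.538

Under u(x) = x this choice says 478 < δ·888.
Dividing through by 888 gives δ > 0.53829.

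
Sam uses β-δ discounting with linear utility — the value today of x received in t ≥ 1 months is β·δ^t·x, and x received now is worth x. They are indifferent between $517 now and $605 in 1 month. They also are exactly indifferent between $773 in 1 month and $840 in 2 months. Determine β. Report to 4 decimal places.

The second indifference involves only future payoffs, so β cancels: β·δ^1·773 = β·δ^2·840, giving δ = 773/840 = 0.92024.
Now use the now-vs-future pair: 517 = β·δ·605 gives β = 517/(0.92024·605) ≈ 0.9286.

β ≈ 0.9286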